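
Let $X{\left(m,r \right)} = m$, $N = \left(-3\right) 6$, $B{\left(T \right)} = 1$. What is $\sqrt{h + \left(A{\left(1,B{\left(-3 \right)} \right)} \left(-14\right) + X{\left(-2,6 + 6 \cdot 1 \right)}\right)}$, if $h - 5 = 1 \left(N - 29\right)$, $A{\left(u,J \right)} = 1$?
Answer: $i \sqrt{58} \approx 7.6158 i$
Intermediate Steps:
$N = -18$
$h = -42$ ($h = 5 + 1 \left(-18 - 29\right) = 5 + 1 \left(-47\right) = 5 - 47 = -42$)
$\sqrt{h + \left(A{\left(1,B{\left(-3 \right)} \right)} \left(-14\right) + X{\left(-2,6 + 6 \cdot 1 \right)}\right)} = \sqrt{-42 + \left(1 \left(-14\right) - 2\right)} = \sqrt{-42 - 16} = \sqrt{-58} = i \sqrt{58}$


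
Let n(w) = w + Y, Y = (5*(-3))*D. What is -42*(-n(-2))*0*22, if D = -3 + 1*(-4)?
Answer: 0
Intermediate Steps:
D = -7 (D = -3 - 4 = -7)
Y = 105 (Y = (5*(-3))*(-7) = -15*(-7) = 105)
n(w) = 105 + w (n(w) = w + 105 = 105 + w)
-42*(-n(-2))*0*22 = -42*(-(105 - 2))*0*22 = -42*(-1*103)*0*22 = -(-4326)*0*22 = -42*0*22 = 0*22 = 0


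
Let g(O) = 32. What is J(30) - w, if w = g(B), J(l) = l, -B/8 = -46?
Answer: -2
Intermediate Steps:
B = 368 (B = -8*(-46) = 368)
w = 32
J(30) - w = 30 - 1*32 = 30 - 32 = -2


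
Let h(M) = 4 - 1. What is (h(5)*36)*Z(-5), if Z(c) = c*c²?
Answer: -13500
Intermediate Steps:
Z(c) = c³
h(M) = 3
(h(5)*36)*Z(-5) = (3*36)*(-5)³ = 108*(-125) = -13500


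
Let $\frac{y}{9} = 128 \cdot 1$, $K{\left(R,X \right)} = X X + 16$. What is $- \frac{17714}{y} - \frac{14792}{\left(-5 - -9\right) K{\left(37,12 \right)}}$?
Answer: $- \frac{110849}{2880} \approx -38.489$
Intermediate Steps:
$K{\left(R,X \right)} = 16 + X^{2}$ ($K{\left(R,X \right)} = X^{2} + 16 = 16 + X^{2}$)
$y = 1152$ ($y = 9 \cdot 128 \cdot 1 = 9 \cdot 128 = 1152$)
$- \frac{17714}{y} - \frac{14792}{\left(-5 - -9\right) K{\left(37,12 \right)}} = - \frac{17714}{1152} - \frac{14792}{\left(-5 - -9\right) \left(16 + 12^{2}\right)} = \left(-17714\right) \frac{1}{1152} - \frac{14792}{\left(-5 + 9\right) \left(16 + 144\right)} = - \frac{8857}{576} - \frac{14792}{4 \cdot 160} = - \frac{8857}{576} - \frac{14792}{640} = - \frac{8857}{576} - \frac{1849}{80} = - \frac{110849}{2880}$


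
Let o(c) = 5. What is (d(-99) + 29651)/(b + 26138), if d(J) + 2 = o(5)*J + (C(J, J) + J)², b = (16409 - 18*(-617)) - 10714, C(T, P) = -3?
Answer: 13186/14313 ≈ 0.92126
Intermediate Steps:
b = 16801 (b = (16409 + 11106) - 10714 = 27515 - 10714 = 16801)
d(J) = -2 + (-3 + J)² + 5*J (d(J) = -2 + (5*J + (-3 + J)²) = -2 + ((-3 + J)² + 5*J) = -2 + (-3 + J)² + 5*J)
(d(-99) + 29651)/(b + 26138) = ((7 + (-99)² - 1*(-99)) + 29651)/(16801 + 26138) = ((7 + 9801 + 99) + 29651)/42939 = (9907 + 29651)*(1/42939) = 39558*(1/42939) = 13186/14313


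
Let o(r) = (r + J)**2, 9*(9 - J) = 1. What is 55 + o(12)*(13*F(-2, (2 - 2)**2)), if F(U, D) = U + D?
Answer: -914489/81 ≈ -11290.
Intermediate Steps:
J = 80/9 (J = 9 - 1/9*1 = 9 - 1/9 = 80/9 ≈ 8.8889)
F(U, D) = D + U
o(r) = (80/9 + r)**2 (o(r) = (r + 80/9)**2 = (80/9 + r)**2)
55 + o(12)*(13*F(-2, (2 - 2)**2)) = 55 + ((80 + 9*12)**2/81)*(13*((2 - 2)**2 - 2)) = 55 + ((80 + 108)**2/81)*(13*(0**2 - 2)) = 55 + ((1/81)*188**2)*(13*(0 - 2)) = 55 + ((1/81)*35344)*(13*(-2)) = 55 + (35344/81)*(-26) = 55 - 918944/81 = -914489/81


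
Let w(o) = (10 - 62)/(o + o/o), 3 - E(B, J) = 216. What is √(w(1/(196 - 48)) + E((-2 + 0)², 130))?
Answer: I*√5875517/149 ≈ 16.268*I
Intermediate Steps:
E(B, J) = -213 (E(B, J) = 3 - 1*216 = 3 - 216 = -213)
w(o) = -52/(1 + o) (w(o) = -52/(o + 1) = -52/(1 + o))
√(w(1/(196 - 48)) + E((-2 + 0)², 130)) = √(-52/(1 + 1/(196 - 48)) - 213) = √(-52/(1 + 1/148) - 213) = √(-52/149/148 - 213) = √(-52*148/149 - 213) = √(-7696/149 - 213) = √(-39433/149) = I*√5875517/149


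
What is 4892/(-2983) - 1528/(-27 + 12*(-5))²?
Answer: -41585572/22578327 ≈ -1.8418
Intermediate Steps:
4892/(-2983) - 1528/(-27 + 12*(-5))² = 4892*(-1/2983) - 1528/(-27 - 60)² = -4892/2983 - 1528/((-87)²) = -4892/2983 - 1528/7569 = -41585572/22578327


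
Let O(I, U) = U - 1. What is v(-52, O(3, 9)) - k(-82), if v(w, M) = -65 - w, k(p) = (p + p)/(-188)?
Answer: -652/47 ≈ -13.872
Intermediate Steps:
O(I, U) = -1 + U
k(p) = -p/94 (k(p) = (2*p)*(-1/188) = -p/94)
v(-52, O(3, 9)) - k(-82) = (-65 - 1*(-52)) - (-1)*(-82)/94 = (-65 + 52) - 1*41/47 = -13 - 41/47 = -652/47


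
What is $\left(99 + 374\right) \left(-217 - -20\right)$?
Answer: $-93181$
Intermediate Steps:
$\left(99 + 374\right) \left(-217 - -20\right) = 473 \left(-217 + 20\right) = 473 \left(-197\right) = -93181$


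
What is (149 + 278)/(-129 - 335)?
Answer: -427/464 ≈ -0.92026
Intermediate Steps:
(149 + 278)/(-129 - 335) = 427/(-464) = 427*(-1/464) = -427/464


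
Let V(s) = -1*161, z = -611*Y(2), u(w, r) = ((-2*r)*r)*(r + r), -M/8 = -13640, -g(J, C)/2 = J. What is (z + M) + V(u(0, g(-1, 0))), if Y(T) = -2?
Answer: 110181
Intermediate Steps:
g(J, C) = -2*J
M = 109120 (M = -8*(-13640) = 109120)
u(w, r) = -4*r³ (u(w, r) = (-2*r²)*(2*r) = -4*r³)
z = 1222 (z = -611*(-2) = 1222)
V(s) = -161
(z + M) + V(u(0, g(-1, 0))) = (1222 + 109120) - 161 = 110342 - 161 = 110181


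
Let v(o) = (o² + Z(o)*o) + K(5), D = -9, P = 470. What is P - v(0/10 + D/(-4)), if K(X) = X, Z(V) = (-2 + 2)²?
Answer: 7359/16 ≈ 459.94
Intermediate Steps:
Z(V) = 0 (Z(V) = 0² = 0)
v(o) = 5 + o² (v(o) = (o² + 0*o) + 5 = (o² + 0) + 5 = o² + 5 = 5 + o²)
P - v(0/10 + D/(-4)) = 470 - (5 + (0/10 - 9/(-4))²) = 470 - (5 + (0*(⅒) - 9*(-¼))²) = 470 - (5 + (0 + 9/4)²) = 470 - (5 + (9/4)²) = 470 - (5 + 81/16) = 470 - 1*161/16 = 470 - 161/16 = 7359/16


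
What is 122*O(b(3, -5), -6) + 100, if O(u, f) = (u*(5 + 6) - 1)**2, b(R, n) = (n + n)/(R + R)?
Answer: 411308/9 ≈ 45701.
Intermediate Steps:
b(R, n) = n/R (b(R, n) = (2*n)/((2*R)) = (2*n)*(1/(2*R)) = n/R)
O(u, f) = (-1 + 11*u)**2 (O(u, f) = (u*11 - 1)**2 = (11*u - 1)**2 = (-1 + 11*u)**2)
122*O(b(3, -5), -6) + 100 = 122*(-1 + 11*(-5/3))**2 + 100 = 122*(-1 - 55/3)**2 + 100 = 122*(-58/3)**2 + 100 = 122*(3364/9) + 100 = 410408/9 + 100 = 411308/9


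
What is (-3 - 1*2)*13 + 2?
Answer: -63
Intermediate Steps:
(-3 - 1*2)*13 + 2 = (-3 - 2)*13 + 2 = -5*13 + 2 = -65 + 2 = -63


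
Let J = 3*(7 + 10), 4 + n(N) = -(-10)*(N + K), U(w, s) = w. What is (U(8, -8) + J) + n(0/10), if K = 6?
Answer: 115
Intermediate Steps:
n(N) = 56 + 10*N (n(N) = -4 - (-10)*(N + 6) = -4 - (-10)*(6 + N) = -4 - (-60 - 10*N) = -4 + (60 + 10*N) = 56 + 10*N)
J = 51 (J = 3*17 = 51)
(U(8, -8) + J) + n(0/10) = (8 + 51) + (56 + 10*(0/10)) = 59 + (56 + 10*(0*(1/10))) = 59 + (56 + 10*0) = 59 + (56 + 0) = 59 + 56 = 115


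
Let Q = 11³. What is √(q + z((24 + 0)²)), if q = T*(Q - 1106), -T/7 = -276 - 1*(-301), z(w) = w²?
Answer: 3*√32489 ≈ 540.74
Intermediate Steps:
T = -175 (T = -7*(-276 - 1*(-301)) = -7*(-276 + 301) = -7*25 = -175)
Q = 1331
q = -39375 (q = -175*(1331 - 1106) = -175*225 = -39375)
√(q + z((24 + 0)²)) = √(-39375 + ((24 + 0)²)²) = √(-39375 + (24²)²) = √(-39375 + 576²) = √(-39375 + 331776) = √292401 = 3*√32489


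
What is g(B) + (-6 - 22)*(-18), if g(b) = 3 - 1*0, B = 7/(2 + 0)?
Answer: 507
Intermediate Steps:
B = 7/2 ≈ 3.5000
g(b) = 3 (g(b) = 3 + 0 = 3)
g(B) + (-6 - 22)*(-18) = 3 + (-6 - 22)*(-18) = 3 - 28*(-18) = 3 + 504 = 507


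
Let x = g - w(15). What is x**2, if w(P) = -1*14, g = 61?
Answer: 5625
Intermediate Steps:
w(P) = -14
x = 75 (x = 61 - 1*(-14) = 61 + 14 = 75)
x**2 = 75**2 = 5625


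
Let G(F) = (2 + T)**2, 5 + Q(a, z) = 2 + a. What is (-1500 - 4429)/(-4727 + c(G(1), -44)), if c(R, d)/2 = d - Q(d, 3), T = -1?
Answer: 5929/4721 ≈ 1.2559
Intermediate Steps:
Q(a, z) = -3 + a (Q(a, z) = -5 + (2 + a) = -3 + a)
G(F) = 1 (G(F) = (2 - 1)**2 = 1**2 = 1)
c(R, d) = 6 (c(R, d) = 2*(d - (-3 + d)) = 2*(d + (3 - d)) = 2*3 = 6)
(-1500 - 4429)/(-4727 + c(G(1), -44)) = (-1500 - 4429)/(-4727 + 6) = -5929/(-4721) = -5929*(-1/4721) = 5929/4721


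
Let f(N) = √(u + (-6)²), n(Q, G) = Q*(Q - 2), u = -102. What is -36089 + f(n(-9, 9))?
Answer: -36089 + I*√66 ≈ -36089.0 + 8.124*I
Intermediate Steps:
n(Q, G) = Q*(-2 + Q)
f(N) = I*√66 (f(N) = √(-102 + (-6)²) = √(-102 + 36) = √(-66) = I*√66)
-36089 + f(n(-9, 9)) = -36089 + I*√66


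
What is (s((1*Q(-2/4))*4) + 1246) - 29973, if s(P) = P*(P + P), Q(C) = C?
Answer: -28719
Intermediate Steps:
s(P) = 2*P² (s(P) = P*(2*P) = 2*P²)
(s((1*Q(-2/4))*4) + 1246) - 29973 = (2*((1*(-2/4))*4)² + 1246) - 29973 = (2*((1*(-2*¼))*4)² + 1246) - 29973 = (2*((1*(-½))*4)² + 1246) - 29973 = (2*(-½*4)² + 1246) - 29973 = (2*(-2)² + 1246) - 29973 = (2*4 + 1246) - 29973 = (8 + 1246) - 29973 = 1254 - 29973 = -28719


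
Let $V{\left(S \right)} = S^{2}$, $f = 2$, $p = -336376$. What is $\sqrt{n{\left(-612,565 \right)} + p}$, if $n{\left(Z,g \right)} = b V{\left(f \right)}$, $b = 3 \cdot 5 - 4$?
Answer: $2 i \sqrt{84083} \approx 579.94 i$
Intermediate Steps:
$b = 11$ ($b = 15 - 4 = 11$)
$n{\left(Z,g \right)} = 44$ ($n{\left(Z,g \right)} = 11 \cdot 2^{2} = 11 \cdot 4 = 44$)
$\sqrt{n{\left(-612,565 \right)} + p} = \sqrt{44 - 336376} = \sqrt{-336332} = 2 i \sqrt{84083}$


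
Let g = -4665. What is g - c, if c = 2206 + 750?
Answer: -7621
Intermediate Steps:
c = 2956
g - c = -4665 - 1*2956 = -4665 - 2956 = -7621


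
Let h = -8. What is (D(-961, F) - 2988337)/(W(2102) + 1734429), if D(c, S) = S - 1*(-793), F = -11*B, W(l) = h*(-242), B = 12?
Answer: -2987676/1736365 ≈ -1.7206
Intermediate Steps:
W(l) = 1936 (W(l) = -8*(-242) = 1936)
F = -132 (F = -11*12 = -132)
D(c, S) = 793 + S (D(c, S) = S + 793 = 793 + S)
(D(-961, F) - 2988337)/(W(2102) + 1734429) = ((793 - 132) - 2988337)/(1936 + 1734429) = (661 - 2988337)/1736365 = -2987676*1/1736365 = -2987676/1736365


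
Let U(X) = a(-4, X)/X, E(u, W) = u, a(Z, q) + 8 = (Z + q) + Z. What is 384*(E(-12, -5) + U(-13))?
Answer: -48768/13 ≈ -3751.4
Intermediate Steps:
a(Z, q) = -8 + q + 2*Z (a(Z, q) = -8 + ((Z + q) + Z) = -8 + (q + 2*Z) = -8 + q + 2*Z)
U(X) = (-16 + X)/X (U(X) = (-8 + X + 2*(-4))/X = (-8 + X - 8)/X = (-16 + X)/X)
384*(E(-12, -5) + U(-13)) = 384*(-12 + (-16 - 13)/(-13)) = 384*(-12 - 1/13*(-29)) = 384*(-12 + 29/13) = 384*(-127/13) = -48768/13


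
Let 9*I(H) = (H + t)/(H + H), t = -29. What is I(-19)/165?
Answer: 8/9405 ≈ 0.00085061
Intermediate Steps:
I(H) = (-29 + H)/(18*H) (I(H) = ((H - 29)/(H + H))/9 = ((-29 + H)/((2*H)))/9 = ((-29 + H)*(1/(2*H)))/9 = ((-29 + H)/(2*H))/9 = (-29 + H)/(18*H))
I(-19)/165 = ((1/18)*(-29 - 19)/(-19))/165 = ((1/18)*(-1/19)*(-48))*(1/165) = (8/57)*(1/165) = 8/9405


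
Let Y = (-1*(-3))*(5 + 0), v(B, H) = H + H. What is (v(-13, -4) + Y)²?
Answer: 49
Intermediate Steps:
v(B, H) = 2*H
Y = 15 (Y = 3*5 = 15)
(v(-13, -4) + Y)² = (2*(-4) + 15)² = (-8 + 15)² = 7² = 49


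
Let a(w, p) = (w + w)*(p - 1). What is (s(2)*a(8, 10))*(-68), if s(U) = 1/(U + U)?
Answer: -2448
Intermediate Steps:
s(U) = 1/(2*U)
a(w, p) = 2*w*(-1 + p) (a(w, p) = (2*w)*(-1 + p) = 2*w*(-1 + p))
(s(2)*a(8, 10))*(-68) = (((½)/2)*(2*8*(-1 + 10)))*(-68) = (((½)*(½))*(2*8*9))*(-68) = ((¼)*144)*(-68) = 36*(-68) = -2448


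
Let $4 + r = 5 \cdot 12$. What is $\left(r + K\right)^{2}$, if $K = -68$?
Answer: $144$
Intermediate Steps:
$r = 56$ ($r = -4 + 5 \cdot 12 = -4 + 60 = 56$)
$\left(r + K\right)^{2} = \left(56 - 68\right)^{2} = \left(-12\right)^{2} = 144$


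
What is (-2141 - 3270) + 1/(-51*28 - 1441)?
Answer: -15524160/2869 ≈ -5411.0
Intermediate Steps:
(-2141 - 3270) + 1/(-51*28 - 1441) = -5411 + 1/(-1428 - 1441) = -5411 + 1/(-2869) = -5411 - 1/2869 = -15524160/2869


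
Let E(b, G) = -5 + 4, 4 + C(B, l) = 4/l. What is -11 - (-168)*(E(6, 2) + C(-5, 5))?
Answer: -3583/5 ≈ -716.60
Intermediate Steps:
C(B, l) = -4 + 4/l
E(b, G) = -1
-11 - (-168)*(E(6, 2) + C(-5, 5)) = -11 - (-168)*(-1 + (-4 + 4/5)) = -11 - (-168)*(-1 - 16/5) = -11 - (-168)*(-21)/5 = -11 - 42*84/5 = -11 - 3528/5 = -3583/5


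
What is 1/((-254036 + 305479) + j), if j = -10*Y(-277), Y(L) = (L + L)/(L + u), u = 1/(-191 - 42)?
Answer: 32271/1659471643 ≈ 1.9447e-5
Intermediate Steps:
u = -1/233 (u = 1/(-233) = -1/233 ≈ -0.0042918)
Y(L) = 2*L/(-1/233 + L) (Y(L) = (L + L)/(L - 1/233) = (2*L)/(-1/233 + L) = 2*L/(-1/233 + L))
j = -645410/32271 (j = -4660*(-277)/(-1 + 233*(-277)) = -4660*(-277)/(-1 - 64541) = -4660*(-277)/(-64542) = -4660*(-277)*(-1)/64542 = -10*64541/32271 = -645410/32271 ≈ -20.000)
1/((-254036 + 305479) + j) = 1/((-254036 + 305479) - 645410/32271) = 1/(51443 - 645410/32271) = 1/(1659471643/32271) = 32271/1659471643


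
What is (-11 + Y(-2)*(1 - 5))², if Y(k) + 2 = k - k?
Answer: 9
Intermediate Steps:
Y(k) = -2 (Y(k) = -2 + (k - k) = -2 + 0 = -2)
(-11 + Y(-2)*(1 - 5))² = (-11 - 2*(1 - 5))² = (-11 - 2*(-4))² = (-11 + 8)² = (-3)² = 9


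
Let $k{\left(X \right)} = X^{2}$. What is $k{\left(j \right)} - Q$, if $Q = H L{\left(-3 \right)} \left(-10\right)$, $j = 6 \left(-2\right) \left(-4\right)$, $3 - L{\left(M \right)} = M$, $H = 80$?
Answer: $7104$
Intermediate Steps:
$L{\left(M \right)} = 3 - M$
$j = 48$ ($j = \left(-12\right) \left(-4\right) = 48$)
$Q = -4800$ ($Q = 80 \left(3 - -3\right) \left(-10\right) = 80 \left(3 + 3\right) \left(-10\right) = 80 \cdot 6 \left(-10\right) = 480 \left(-10\right) = -4800$)
$k{\left(j \right)} - Q = 48^{2} - -4800 = 2304 + 4800 = 7104$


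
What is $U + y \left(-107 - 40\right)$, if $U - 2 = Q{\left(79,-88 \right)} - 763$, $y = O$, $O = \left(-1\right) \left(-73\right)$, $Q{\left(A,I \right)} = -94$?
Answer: $-11586$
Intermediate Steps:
$O = 73$
$y = 73$
$U = -855$ ($U = 2 - 857 = -855$)
$U + y \left(-107 - 40\right) = -855 + 73 \left(-107 - 40\right) = -855 + 73 \left(-147\right) = -855 - 10731 = -11586$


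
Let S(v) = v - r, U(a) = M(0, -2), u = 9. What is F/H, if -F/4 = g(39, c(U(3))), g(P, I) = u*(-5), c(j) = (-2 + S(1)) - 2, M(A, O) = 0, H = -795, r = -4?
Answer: -12/53 ≈ -0.22642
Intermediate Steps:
U(a) = 0
S(v) = 4 + v (S(v) = v - 1*(-4) = v + 4 = 4 + v)
c(j) = 1 (c(j) = (-2 + (4 + 1)) - 2 = (-2 + 5) - 2 = 3 - 2 = 1)
g(P, I) = -45 (g(P, I) = 9*(-5) = -45)
F = 180 (F = -4*(-45) = 180)
F/H = 180/(-795) = 180*(-1/795) = -12/53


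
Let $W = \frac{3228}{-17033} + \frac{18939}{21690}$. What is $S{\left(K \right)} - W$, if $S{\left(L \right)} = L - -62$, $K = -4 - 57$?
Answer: $\frac{38957701}{123148590} \approx 0.31635$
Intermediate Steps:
$K = -61$
$W = \frac{84190889}{123148590}$ ($W = 3228 \left(- \frac{1}{17033}\right) + 18939 \cdot \frac{1}{21690} = - \frac{3228}{17033} + \frac{6313}{7230} = \frac{84190889}{123148590} \approx 0.68365$)
$S{\left(L \right)} = 62 + L$ ($S{\left(L \right)} = L + 62 = 62 + L$)
$S{\left(K \right)} - W = \left(62 - 61\right) - \frac{84190889}{123148590} = 1 - \frac{84190889}{123148590} = \frac{38957701}{123148590}$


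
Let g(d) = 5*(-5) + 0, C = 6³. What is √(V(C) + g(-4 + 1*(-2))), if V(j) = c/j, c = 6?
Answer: I*√899/6 ≈ 4.9972*I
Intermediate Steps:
C = 216
V(j) = 6/j
g(d) = -25 (g(d) = -25 + 0 = -25)
√(V(C) + g(-4 + 1*(-2))) = √(6/216 - 25) = √(6*(1/216) - 25) = √(1/36 - 25) = √(-899/36) = I*√899/6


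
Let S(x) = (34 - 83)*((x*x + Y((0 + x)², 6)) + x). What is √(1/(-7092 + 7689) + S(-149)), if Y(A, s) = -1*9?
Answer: I*√384959855166/597 ≈ 1039.3*I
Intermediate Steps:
Y(A, s) = -9
S(x) = 441 - 49*x - 49*x² (S(x) = (34 - 83)*((x*x - 9) + x) = -49*((x² - 9) + x) = -49*((-9 + x²) + x) = -49*(-9 + x + x²) = 441 - 49*x - 49*x²)
√(1/(-7092 + 7689) + S(-149)) = √(1/(-7092 + 7689) + (441 - 49*(-149) - 49*(-149)²)) = √(1/597 + (441 + 7301 - 49*22201)) = √(1/597 + (441 + 7301 - 1087849)) = √(1/597 - 1080107) = √(-644823878/597) = I*√384959855166/597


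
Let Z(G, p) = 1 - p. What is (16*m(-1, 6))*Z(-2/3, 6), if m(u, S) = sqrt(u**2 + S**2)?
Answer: -80*sqrt(37) ≈ -486.62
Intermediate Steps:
m(u, S) = sqrt(S**2 + u**2)
(16*m(-1, 6))*Z(-2/3, 6) = (16*sqrt(6**2 + (-1)**2))*(1 - 1*6) = (16*sqrt(36 + 1))*(1 - 6) = (16*sqrt(37))*(-5) = -80*sqrt(37)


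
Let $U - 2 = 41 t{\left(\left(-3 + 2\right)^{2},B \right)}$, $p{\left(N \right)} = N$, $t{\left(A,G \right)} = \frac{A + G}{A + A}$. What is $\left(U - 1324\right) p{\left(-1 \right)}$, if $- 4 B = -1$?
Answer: $\frac{10371}{8} \approx 1296.4$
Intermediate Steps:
$B = \frac{1}{4}$ ($B = \left(- \frac{1}{4}\right) \left(-1\right) = \frac{1}{4} \approx 0.25$)
$t{\left(A,G \right)} = \frac{A + G}{2 A}$
$U = \frac{221}{8}$ ($U = 2 + 41 \frac{\left(-3 + 2\right)^{2} + \frac{1}{4}}{2 \left(-3 + 2\right)^{2}} = 2 + 41 \frac{\left(-1\right)^{2} + \frac{1}{4}}{2 \left(-1\right)^{2}} = 2 + 41 \frac{1 + \frac{1}{4}}{2 \cdot 1} = 2 + 41 \cdot \frac{1}{2} \cdot 1 \cdot \frac{5}{4} = 2 + 41 \cdot \frac{5}{8} = 2 + \frac{205}{8} = \frac{221}{8} \approx 27.625$)
$\left(U - 1324\right) p{\left(-1 \right)} = \left(\frac{221}{8} - 1324\right) \left(-1\right) = \left(- \frac{10371}{8}\right) \left(-1\right) = \frac{10371}{8}$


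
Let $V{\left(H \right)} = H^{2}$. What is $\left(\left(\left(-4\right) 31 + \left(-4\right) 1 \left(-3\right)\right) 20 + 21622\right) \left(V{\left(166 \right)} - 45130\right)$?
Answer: $-340619268$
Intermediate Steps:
$\left(\left(\left(-4\right) 31 + \left(-4\right) 1 \left(-3\right)\right) 20 + 21622\right) \left(V{\left(166 \right)} - 45130\right) = \left(\left(\left(-4\right) 31 + \left(-4\right) 1 \left(-3\right)\right) 20 + 21622\right) \left(166^{2} - 45130\right) = \left(\left(-124 - -12\right) 20 + 21622\right) \left(27556 - 45130\right) = \left(\left(-124 + 12\right) 20 + 21622\right) \left(-17574\right) = \left(\left(-112\right) 20 + 21622\right) \left(-17574\right) = \left(-2240 + 21622\right) \left(-17574\right) = 19382 \left(-17574\right) = -340619268$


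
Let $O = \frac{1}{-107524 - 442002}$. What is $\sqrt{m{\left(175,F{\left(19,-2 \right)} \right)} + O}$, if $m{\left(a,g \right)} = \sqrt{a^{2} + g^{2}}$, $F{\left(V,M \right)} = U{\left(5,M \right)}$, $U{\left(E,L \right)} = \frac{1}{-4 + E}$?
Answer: $\frac{\sqrt{-549526 + 301978824676 \sqrt{30626}}}{549526} \approx 13.229$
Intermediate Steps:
$F{\left(V,M \right)} = 1$ ($F{\left(V,M \right)} = \frac{1}{-4 + 5} = 1^{-1} = 1$)
$O = - \frac{1}{549526}$ ($O = \frac{1}{-549526} = - \frac{1}{549526} \approx -1.8197 \cdot 10^{-6}$)
$\sqrt{m{\left(175,F{\left(19,-2 \right)} \right)} + O} = \sqrt{\sqrt{175^{2} + 1^{2}} - \frac{1}{549526}} = \sqrt{\sqrt{30625 + 1} - \frac{1}{549526}} = \sqrt{\sqrt{30626} - \frac{1}{549526}} = \sqrt{- \frac{1}{549526} + \sqrt{30626}}$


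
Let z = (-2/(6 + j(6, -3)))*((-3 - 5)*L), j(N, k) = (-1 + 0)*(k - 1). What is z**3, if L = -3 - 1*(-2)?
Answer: -512/125 ≈ -4.0960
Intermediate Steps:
L = -1 (L = -3 + 2 = -1)
j(N, k) = 1 - k (j(N, k) = -(-1 + k) = 1 - k)
z = -8/5 (z = (-2/(6 + (1 - 1*(-3))))*((-3 - 5)*(-1)) = (-2/(6 + (1 + 3)))*(-8*(-1)) = (-2/(6 + 4))*8 = (-2/10)*8 = ((1/10)*(-2))*8 = -1/5*8 = -8/5 ≈ -1.6000)
z**3 = (-8/5)**3 = -512/125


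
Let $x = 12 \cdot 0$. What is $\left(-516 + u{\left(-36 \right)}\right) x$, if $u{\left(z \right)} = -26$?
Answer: $0$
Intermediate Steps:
$x = 0$
$\left(-516 + u{\left(-36 \right)}\right) x = \left(-516 - 26\right) 0 = \left(-542\right) 0 = 0$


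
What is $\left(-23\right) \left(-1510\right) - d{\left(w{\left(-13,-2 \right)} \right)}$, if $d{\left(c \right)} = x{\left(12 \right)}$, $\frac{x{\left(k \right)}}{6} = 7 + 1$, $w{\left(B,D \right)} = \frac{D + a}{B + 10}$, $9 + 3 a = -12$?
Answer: $34682$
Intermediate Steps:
$a = -7$ ($a = -3 + \frac{1}{3} \left(-12\right) = -3 - 4 = -7$)
$w{\left(B,D \right)} = \frac{-7 + D}{10 + B}$ ($w{\left(B,D \right)} = \frac{D - 7}{B + 10} = \frac{-7 + D}{10 + B}$)
$x{\left(k \right)} = 48$ ($x{\left(k \right)} = 6 \left(7 + 1\right) = 6 \cdot 8 = 48$)
$d{\left(c \right)} = 48$
$\left(-23\right) \left(-1510\right) - d{\left(w{\left(-13,-2 \right)} \right)} = \left(-23\right) \left(-1510\right) - 48 = 34730 - 48 = 34682$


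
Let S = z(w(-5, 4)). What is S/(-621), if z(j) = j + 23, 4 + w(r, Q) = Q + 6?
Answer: -29/621 ≈ -0.046699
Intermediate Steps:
w(r, Q) = 2 + Q (w(r, Q) = -4 + (Q + 6) = -4 + (6 + Q) = 2 + Q)
z(j) = 23 + j
S = 29 (S = 23 + (2 + 4) = 23 + 6 = 29)
S/(-621) = 29/(-621) = 29*(-1/621) = -29/621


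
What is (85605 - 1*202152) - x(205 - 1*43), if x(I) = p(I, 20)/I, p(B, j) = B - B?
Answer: -116547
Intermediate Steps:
p(B, j) = 0
x(I) = 0 (x(I) = 0/I = 0)
(85605 - 1*202152) - x(205 - 1*43) = (85605 - 1*202152) - 1*0 = (85605 - 202152) + 0 = -116547 + 0 = -116547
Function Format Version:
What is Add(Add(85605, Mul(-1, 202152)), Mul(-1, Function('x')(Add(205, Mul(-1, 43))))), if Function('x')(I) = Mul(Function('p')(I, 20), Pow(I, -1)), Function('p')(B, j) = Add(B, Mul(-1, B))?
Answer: -116547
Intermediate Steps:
Function('p')(B, j) = 0
Function('x')(I) = 0 (Function('x')(I) = Mul(0, Pow(I, -1)) = 0)
Add(Add(85605, Mul(-1, 202152)), Mul(-1, Function('x')(Add(205, Mul(-1, 43))))) = Add(Add(85605, Mul(-1, 202152)), Mul(-1, 0)) = Add(Add(85605, -202152), 0) = Add(-116547, 0) = -116547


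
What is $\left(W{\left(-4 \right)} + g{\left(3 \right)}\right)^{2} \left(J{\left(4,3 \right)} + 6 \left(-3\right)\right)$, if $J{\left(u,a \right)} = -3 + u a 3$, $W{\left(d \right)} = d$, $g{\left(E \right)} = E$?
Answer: $15$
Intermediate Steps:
$J{\left(u,a \right)} = -3 + 3 a u$ ($J{\left(u,a \right)} = -3 + a u 3 = -3 + 3 a u$)
$\left(W{\left(-4 \right)} + g{\left(3 \right)}\right)^{2} \left(J{\left(4,3 \right)} + 6 \left(-3\right)\right) = \left(-4 + 3\right)^{2} \left(\left(-3 + 3 \cdot 3 \cdot 4\right) + 6 \left(-3\right)\right) = \left(-1\right)^{2} \left(\left(-3 + 36\right) - 18\right) = 1 \left(33 - 18\right) = 1 \cdot 15 = 15$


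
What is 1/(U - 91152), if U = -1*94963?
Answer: -1/186115 ≈ -5.3730e-6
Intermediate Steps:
U = -94963
1/(U - 91152) = 1/(-94963 - 91152) = 1/(-186115) = -1/186115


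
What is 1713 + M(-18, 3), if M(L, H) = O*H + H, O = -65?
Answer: 1521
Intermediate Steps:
M(L, H) = -64*H (M(L, H) = -65*H + H = -64*H)
1713 + M(-18, 3) = 1713 - 64*3 = 1713 - 192 = 1521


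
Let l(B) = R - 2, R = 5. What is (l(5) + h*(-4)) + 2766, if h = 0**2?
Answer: 2769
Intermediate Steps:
h = 0
l(B) = 3 (l(B) = 5 - 2 = 3)
(l(5) + h*(-4)) + 2766 = (3 + 0*(-4)) + 2766 = (3 + 0) + 2766 = 3 + 2766 = 2769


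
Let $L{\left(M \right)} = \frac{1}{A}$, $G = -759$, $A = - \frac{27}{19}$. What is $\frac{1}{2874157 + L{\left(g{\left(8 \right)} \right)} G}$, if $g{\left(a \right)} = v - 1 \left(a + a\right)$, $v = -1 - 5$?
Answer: $\frac{9}{25872220} \approx 3.4786 \cdot 10^{-7}$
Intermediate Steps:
$v = -6$ ($v = -1 - 5 = -6$)
$A = - \frac{27}{19}$ ($A = \left(-27\right) \frac{1}{19} = - \frac{27}{19} \approx -1.4211$)
$g{\left(a \right)} = -6 - 2 a$ ($g{\left(a \right)} = -6 - 1 \left(a + a\right) = -6 - 1 \cdot 2 a = -6 - 2 a$)
$L{\left(M \right)} = - \frac{19}{27}$ ($L{\left(M \right)} = \frac{1}{- \frac{27}{19}} = - \frac{19}{27}$)
$\frac{1}{2874157 + L{\left(g{\left(8 \right)} \right)} G} = \frac{1}{2874157 - - \frac{4807}{9}} = \frac{1}{2874157 + \frac{4807}{9}} = \frac{1}{\frac{25872220}{9}} = \frac{9}{25872220}$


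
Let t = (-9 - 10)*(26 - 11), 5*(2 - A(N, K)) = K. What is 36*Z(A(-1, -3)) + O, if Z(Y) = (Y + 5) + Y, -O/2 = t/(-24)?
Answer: 6869/20 ≈ 343.45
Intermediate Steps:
A(N, K) = 2 - K/5
t = -285 (t = -19*15 = -285)
O = -95/4 (O = -(-570)/(-24) = -(-570)*(-1)/24 = -2*95/8 = -95/4 ≈ -23.750)
Z(Y) = 5 + 2*Y (Z(Y) = (5 + Y) + Y = 5 + 2*Y)
36*Z(A(-1, -3)) + O = 36*(5 + 2*(2 - ⅕*(-3))) - 95/4 = 36*(5 + 2*(2 + ⅗)) - 95/4 = 36*(5 + 2*(13/5)) - 95/4 = 36*(5 + 26/5) - 95/4 = 36*(51/5) - 95/4 = 1836/5 - 95/4 = 6869/20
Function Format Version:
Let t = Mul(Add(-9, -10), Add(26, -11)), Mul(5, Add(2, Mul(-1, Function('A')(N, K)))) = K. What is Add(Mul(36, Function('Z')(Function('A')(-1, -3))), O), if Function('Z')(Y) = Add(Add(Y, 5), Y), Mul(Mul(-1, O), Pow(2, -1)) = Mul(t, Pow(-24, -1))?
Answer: Rational(6869, 20) ≈ 343.45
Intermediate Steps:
Function('A')(N, K) = Add(2, Mul(Rational(-1, 5), K))
t = -285 (t = Mul(-19, 15) = -285)
O = Rational(-95, 4) (O = Mul(-2, Mul(-285, Pow(-24, -1))) = Mul(-2, Mul(-285, Rational(-1, 24))) = Mul(-2, Rational(95, 8)) = Rational(-95, 4) ≈ -23.750)
Function('Z')(Y) = Add(5, Mul(2, Y)) (Function('Z')(Y) = Add(Add(5, Y), Y) = Add(5, Mul(2, Y)))
Add(Mul(36, Function('Z')(Function('A')(-1, -3))), O) = Add(Mul(36, Add(5, Mul(2, Add(2, Mul(Rational(-1, 5), -3))))), Rational(-95, 4)) = Add(Mul(36, Add(5, Mul(2, Add(2, Rational(3, 5))))), Rational(-95, 4)) = Add(Mul(36, Add(5, Mul(2, Rational(13, 5)))), Rational(-95, 4)) = Add(Mul(36, Add(5, Rational(26, 5))), Rational(-95, 4)) = Add(Mul(36, Rational(51, 5)), Rational(-95, 4)) = Add(Rational(1836, 5), Rational(-95, 4)) = Rational(6869, 20)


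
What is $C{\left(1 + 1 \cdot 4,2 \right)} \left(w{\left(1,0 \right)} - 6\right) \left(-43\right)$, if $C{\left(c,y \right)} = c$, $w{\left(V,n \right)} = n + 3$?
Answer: $645$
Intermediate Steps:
$w{\left(V,n \right)} = 3 + n$
$C{\left(1 + 1 \cdot 4,2 \right)} \left(w{\left(1,0 \right)} - 6\right) \left(-43\right) = \left(1 + 1 \cdot 4\right) \left(\left(3 + 0\right) - 6\right) \left(-43\right) = \left(1 + 4\right) \left(3 - 6\right) \left(-43\right) = 5 \left(-3\right) \left(-43\right) = \left(-15\right) \left(-43\right) = 645$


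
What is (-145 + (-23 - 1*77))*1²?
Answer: -245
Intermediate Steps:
(-145 + (-23 - 1*77))*1² = (-145 + (-23 - 77))*1 = (-145 - 100)*1 = -245*1 = -245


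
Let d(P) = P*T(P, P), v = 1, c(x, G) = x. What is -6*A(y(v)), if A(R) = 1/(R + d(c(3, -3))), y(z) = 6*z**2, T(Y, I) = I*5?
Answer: -2/17 ≈ -0.11765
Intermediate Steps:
T(Y, I) = 5*I
d(P) = 5*P**2 (d(P) = P*(5*P) = 5*P**2)
A(R) = 1/(45 + R) (A(R) = 1/(R + 5*3**2) = 1/(R + 5*9) = 1/(R + 45) = 1/(45 + R))
-6*A(y(v)) = -6/(45 + 6*1**2) = -6/(45 + 6*1) = -6/(45 + 6) = -6/51 = -6*1/51 = -2/17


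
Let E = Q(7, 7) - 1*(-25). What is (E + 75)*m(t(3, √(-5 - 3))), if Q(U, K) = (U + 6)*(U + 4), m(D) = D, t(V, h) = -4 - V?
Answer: -1701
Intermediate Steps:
Q(U, K) = (4 + U)*(6 + U) (Q(U, K) = (6 + U)*(4 + U) = (4 + U)*(6 + U))
E = 168 (E = (24 + 7² + 10*7) - 1*(-25) = (24 + 49 + 70) + 25 = 143 + 25 = 168)
(E + 75)*m(t(3, √(-5 - 3))) = (168 + 75)*(-4 - 1*3) = 243*(-4 - 3) = 243*(-7) = -1701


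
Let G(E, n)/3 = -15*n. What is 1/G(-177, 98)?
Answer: -1/4410 ≈ -0.00022676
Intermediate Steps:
G(E, n) = -45*n (G(E, n) = 3*(-15*n) = -45*n)
1/G(-177, 98) = 1/(-45*98) = 1/(-4410) = -1/4410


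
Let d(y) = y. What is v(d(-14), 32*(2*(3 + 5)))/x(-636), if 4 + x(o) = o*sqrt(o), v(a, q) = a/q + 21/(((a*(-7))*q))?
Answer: 193/461008973824 - 30687*I*sqrt(159)/230504486912 ≈ 4.1865e-10 - 1.6787e-6*I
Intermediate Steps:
v(a, q) = a/q - 3/(a*q) (v(a, q) = a/q + 21/(((-7*a)*q)) = a/q + 21/((-7*a*q)) = a/q + 21*(-1/(7*a*q)) = a/q - 3/(a*q))
x(o) = -4 + o**(3/2) (x(o) = -4 + o*sqrt(o) = -4 + o**(3/2))
v(d(-14), 32*(2*(3 + 5)))/x(-636) = ((-3 + (-14)**2)/((-14)*((32*(2*(3 + 5))))))/(-4 + (-636)**(3/2)) = (-(-3 + 196)/(14*(32*(2*8))))/(-4 - 1272*I*sqrt(159)) = (-1/14*193/32*16)/(-4 - 1272*I*sqrt(159)) = (-1/14*193/512)/(-4 - 1272*I*sqrt(159)) = (-1/14*1/512*193)/(-4 - 1272*I*sqrt(159)) = -193/(7168*(-4 - 1272*I*sqrt(159)))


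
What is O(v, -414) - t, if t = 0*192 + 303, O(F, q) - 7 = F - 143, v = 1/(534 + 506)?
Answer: -456559/1040 ≈ -439.00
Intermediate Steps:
v = 1/1040 ≈ 0.00096154
O(F, q) = -136 + F (O(F, q) = 7 + (F - 143) = 7 + (-143 + F) = -136 + F)
t = 303 (t = 0 + 303 = 303)
O(v, -414) - t = (-136 + 1/1040) - 1*303 = -141439/1040 - 303 = -456559/1040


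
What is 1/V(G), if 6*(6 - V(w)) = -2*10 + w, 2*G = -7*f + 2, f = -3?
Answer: 12/89 ≈ 0.13483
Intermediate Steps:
G = 23/2 (G = (-7*(-3) + 2)/2 = (21 + 2)/2 = (1/2)*23 = 23/2 ≈ 11.500)
V(w) = 28/3 - w/6 (V(w) = 6 - (-2*10 + w)/6 = 6 - (-20 + w)/6 = 6 + (10/3 - w/6) = 28/3 - w/6)
1/V(G) = 1/(28/3 - 1/6*23/2) = 1/(28/3 - 23/12) = 1/(89/12) = 12/89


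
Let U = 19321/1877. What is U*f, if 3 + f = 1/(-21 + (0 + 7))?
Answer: -830803/26278 ≈ -31.616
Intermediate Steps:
U = 19321/1877 (U = 19321*(1/1877) = 19321/1877 ≈ 10.294)
f = -43/14 (f = -3 + 1/(-21 + (0 + 7)) = -3 + 1/(-21 + 7) = -3 + 1/(-14) = -3 - 1/14 = -43/14 ≈ -3.0714)
U*f = (19321/1877)*(-43/14) = -830803/26278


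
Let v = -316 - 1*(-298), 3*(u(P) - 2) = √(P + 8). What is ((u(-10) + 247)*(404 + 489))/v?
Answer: -74119/6 - 893*I*√2/54 ≈ -12353.0 - 23.387*I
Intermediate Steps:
u(P) = 2 + √(8 + P)/3 (u(P) = 2 + √(P + 8)/3 = 2 + √(8 + P)/3)
v = -18 (v = -316 + 298 = -18)
((u(-10) + 247)*(404 + 489))/v = (((2 + √(8 - 10)/3) + 247)*(404 + 489))/(-18) = (((2 + √(-2)/3) + 247)*893)*(-1/18) = (((2 + (I*√2)/3) + 247)*893)*(-1/18) = (((2 + I*√2/3) + 247)*893)*(-1/18) = ((249 + I*√2/3)*893)*(-1/18) = (222357 + 893*I*√2/3)*(-1/18) = -74119/6 - 893*I*√2/54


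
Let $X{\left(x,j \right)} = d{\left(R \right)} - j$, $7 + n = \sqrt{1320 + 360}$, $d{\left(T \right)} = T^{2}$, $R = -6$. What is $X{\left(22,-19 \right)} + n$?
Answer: $48 + 4 \sqrt{105} \approx 88.988$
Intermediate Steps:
$n = -7 + 4 \sqrt{105}$ ($n = -7 + \sqrt{1320 + 360} = -7 + \sqrt{1680} = -7 + 4 \sqrt{105} \approx 33.988$)
$X{\left(x,j \right)} = 36 - j$ ($X{\left(x,j \right)} = \left(-6\right)^{2} - j = 36 - j$)
$X{\left(22,-19 \right)} + n = \left(36 - -19\right) - \left(7 - 4 \sqrt{105}\right) = \left(36 + 19\right) - \left(7 - 4 \sqrt{105}\right) = 55 - \left(7 - 4 \sqrt{105}\right) = 48 + 4 \sqrt{105}$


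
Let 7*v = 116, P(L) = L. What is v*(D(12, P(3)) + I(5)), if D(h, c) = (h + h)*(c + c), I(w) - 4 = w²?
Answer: 20068/7 ≈ 2866.9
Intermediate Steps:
I(w) = 4 + w²
D(h, c) = 4*c*h (D(h, c) = (2*h)*(2*c) = 4*c*h)
v = 116/7 (v = (⅐)*116 = 116/7 ≈ 16.571)
v*(D(12, P(3)) + I(5)) = 116*(4*3*12 + (4 + 5²))/7 = 116*(144 + (4 + 25))/7 = 116*(144 + 29)/7 = (116/7)*173 = 20068/7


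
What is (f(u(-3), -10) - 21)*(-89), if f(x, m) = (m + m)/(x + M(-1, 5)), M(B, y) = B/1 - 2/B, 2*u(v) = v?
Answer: -1691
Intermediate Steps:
u(v) = v/2
M(B, y) = B - 2/B (M(B, y) = B*1 - 2/B = B - 2/B)
f(x, m) = 2*m/(1 + x) (f(x, m) = (m + m)/(x + (-1 - 2/(-1))) = (2*m)/(x + (-1 - 2*(-1))) = (2*m)/(x + (-1 + 2)) = (2*m)/(x + 1) = (2*m)/(1 + x) = 2*m/(1 + x))
(f(u(-3), -10) - 21)*(-89) = (2*(-10)/(1 + (½)*(-3)) - 21)*(-89) = (2*(-10)/(1 - 3/2) - 21)*(-89) = (2*(-10)/(-½) - 21)*(-89) = (2*(-10)*(-2) - 21)*(-89) = (40 - 21)*(-89) = 19*(-89) = -1691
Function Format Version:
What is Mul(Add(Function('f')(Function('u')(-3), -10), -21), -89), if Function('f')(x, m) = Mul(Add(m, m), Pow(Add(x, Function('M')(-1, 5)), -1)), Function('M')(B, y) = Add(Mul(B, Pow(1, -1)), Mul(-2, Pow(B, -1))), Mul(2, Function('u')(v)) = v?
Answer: -1691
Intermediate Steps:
Function('u')(v) = Mul(Rational(1, 2), v)
Function('M')(B, y) = Add(B, Mul(-2, Pow(B, -1))) (Function('M')(B, y) = Add(Mul(B, 1), Mul(-2, Pow(B, -1))) = Add(B, Mul(-2, Pow(B, -1))))
Function('f')(x, m) = Mul(2, m, Pow(Add(1, x), -1)) (Function('f')(x, m) = Mul(Add(m, m), Pow(Add(x, Add(-1, Mul(-2, Pow(-1, -1)))), -1)) = Mul(Mul(2, m), Pow(Add(x, Add(-1, Mul(-2, -1))), -1)) = Mul(Mul(2, m), Pow(Add(x, Add(-1, 2)), -1)) = Mul(Mul(2, m), Pow(Add(x, 1), -1)) = Mul(Mul(2, m), Pow(Add(1, x), -1)) = Mul(2, m, Pow(Add(1, x), -1)))
Mul(Add(Function('f')(Function('u')(-3), -10), -21), -89) = Mul(Add(Mul(2, -10, Pow(Add(1, Mul(Rational(1, 2), -3)), -1)), -21), -89) = Mul(Add(Mul(2, -10, Pow(Add(1, Rational(-3, 2)), -1)), -21), -89) = Mul(Add(Mul(2, -10, Pow(Rational(-1, 2), -1)), -21), -89) = Mul(Add(Mul(2, -10, -2), -21), -89) = Mul(Add(40, -21), -89) = Mul(19, -89) = -1691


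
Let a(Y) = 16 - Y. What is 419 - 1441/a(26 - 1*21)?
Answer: 288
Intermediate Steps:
419 - 1441/a(26 - 1*21) = 419 - 1441/(16 - (26 - 1*21)) = 419 - 1441/(16 - (26 - 21)) = 419 - 1441/(16 - 1*5) = 419 - 1441/(16 - 5) = 419 - 1441/11 = 419 - 1441*1/11 = 419 - 131 = 288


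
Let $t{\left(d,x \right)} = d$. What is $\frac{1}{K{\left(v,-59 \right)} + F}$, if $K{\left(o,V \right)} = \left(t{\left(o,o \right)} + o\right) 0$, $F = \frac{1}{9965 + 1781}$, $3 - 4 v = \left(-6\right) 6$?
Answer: $11746$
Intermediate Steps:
$v = \frac{39}{4}$ ($v = \frac{3}{4} - \frac{\left(-6\right) 6}{4} = \frac{3}{4} - -9 = \frac{3}{4} + 9 = \frac{39}{4} \approx 9.75$)
$F = \frac{1}{11746} \approx 8.5135 \cdot 10^{-5}$
$K{\left(o,V \right)} = 0$ ($K{\left(o,V \right)} = \left(o + o\right) 0 = 2 o 0 = 0$)
$\frac{1}{K{\left(v,-59 \right)} + F} = \frac{1}{0 + \frac{1}{11746}} = \frac{1}{\frac{1}{11746}} = 11746$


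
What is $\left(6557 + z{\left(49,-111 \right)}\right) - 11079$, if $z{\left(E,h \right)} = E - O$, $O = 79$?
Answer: $-4552$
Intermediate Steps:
$z{\left(E,h \right)} = -79 + E$ ($z{\left(E,h \right)} = E - 79 = -79 + E$)
$\left(6557 + z{\left(49,-111 \right)}\right) - 11079 = \left(6557 + \left(-79 + 49\right)\right) - 11079 = \left(6557 - 30\right) - 11079 = 6527 - 11079 = -4552$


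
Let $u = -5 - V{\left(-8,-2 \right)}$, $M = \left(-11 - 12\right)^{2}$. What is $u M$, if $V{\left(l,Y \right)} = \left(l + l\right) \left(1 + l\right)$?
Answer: $-61893$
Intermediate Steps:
$V{\left(l,Y \right)} = 2 l \left(1 + l\right)$
$M = 529$ ($M = \left(-23\right)^{2} = 529$)
$u = -117$ ($u = -5 - 2 \left(-8\right) \left(1 - 8\right) = -5 - 2 \left(-8\right) \left(-7\right) = -5 - 112 = -117$)
$u M = \left(-117\right) 529 = -61893$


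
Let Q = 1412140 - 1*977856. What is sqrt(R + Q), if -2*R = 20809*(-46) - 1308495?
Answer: 3*sqrt(696506)/2 ≈ 1251.9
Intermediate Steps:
Q = 434284 (Q = 1412140 - 977856 = 434284)
R = 2265709/2 (R = -(20809*(-46) - 1308495)/2 = -(-957214 - 1308495)/2 = -1/2*(-2265709) = 2265709/2 ≈ 1.1329e+6)
sqrt(R + Q) = sqrt(2265709/2 + 434284) = sqrt(3134277/2) = 3*sqrt(696506)/2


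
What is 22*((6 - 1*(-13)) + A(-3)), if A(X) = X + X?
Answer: 286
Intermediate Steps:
A(X) = 2*X
22*((6 - 1*(-13)) + A(-3)) = 22*((6 - 1*(-13)) + 2*(-3)) = 22*((6 + 13) - 6) = 22*(19 - 6) = 22*13 = 286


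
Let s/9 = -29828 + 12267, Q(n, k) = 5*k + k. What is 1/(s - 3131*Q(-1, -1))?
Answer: -1/139263 ≈ -7.1807e-6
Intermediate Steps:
Q(n, k) = 6*k
s = -158049 (s = 9*(-29828 + 12267) = 9*(-17561) = -158049)
1/(s - 3131*Q(-1, -1)) = 1/(-158049 - 18786*(-1)) = 1/(-158049 - 3131*(-6)) = 1/(-158049 + 18786) = 1/(-139263) = -1/139263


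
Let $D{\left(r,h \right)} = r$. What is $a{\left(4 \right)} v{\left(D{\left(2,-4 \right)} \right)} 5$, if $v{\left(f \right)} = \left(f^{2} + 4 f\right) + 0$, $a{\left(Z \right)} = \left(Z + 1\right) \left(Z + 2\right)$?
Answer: $1800$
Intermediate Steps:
$a{\left(Z \right)} = \left(1 + Z\right) \left(2 + Z\right)$
$v{\left(f \right)} = f^{2} + 4 f$
$a{\left(4 \right)} v{\left(D{\left(2,-4 \right)} \right)} 5 = \left(2 + 4^{2} + 3 \cdot 4\right) 2 \left(4 + 2\right) 5 = \left(2 + 16 + 12\right) 2 \cdot 6 \cdot 5 = 30 \cdot 12 \cdot 5 = 360 \cdot 5 = 1800$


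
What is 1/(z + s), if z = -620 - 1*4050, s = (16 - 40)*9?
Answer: -1/4886 ≈ -0.00020467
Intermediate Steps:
s = -216 (s = -24*9 = -216)
z = -4670 (z = -620 - 4050 = -4670)
1/(z + s) = 1/(-4670 - 216) = 1/(-4886) = -1/4886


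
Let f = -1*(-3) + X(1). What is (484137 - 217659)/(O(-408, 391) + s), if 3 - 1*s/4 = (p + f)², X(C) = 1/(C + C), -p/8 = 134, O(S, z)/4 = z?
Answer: -88826/1521731 ≈ -0.058372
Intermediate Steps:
O(S, z) = 4*z
p = -1072 (p = -8*134 = -1072)
X(C) = 1/(2*C)
f = 7/2 (f = -1*(-3) + (½)/1 = 3 + (½)*1 = 3 + ½ = 7/2 ≈ 3.5000)
s = -4566757 (s = 12 - 4*(-1072 + 7/2)² = 12 - 4*(-2137/2)² = 12 - 4*4566769/4 = 12 - 4566769 = -4566757)
(484137 - 217659)/(O(-408, 391) + s) = (484137 - 217659)/(4*391 - 4566757) = 266478/(1564 - 4566757) = 266478/(-4565193) = 266478*(-1/4565193) = -88826/1521731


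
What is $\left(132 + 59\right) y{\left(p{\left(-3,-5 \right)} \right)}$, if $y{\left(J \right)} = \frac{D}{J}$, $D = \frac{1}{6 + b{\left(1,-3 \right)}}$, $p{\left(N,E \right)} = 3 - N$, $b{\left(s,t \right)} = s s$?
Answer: $\frac{191}{42} \approx 4.5476$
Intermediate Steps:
$b{\left(s,t \right)} = s^{2}$
$D = \frac{1}{7}$ ($D = \frac{1}{6 + 1^{2}} = \frac{1}{6 + 1} = \frac{1}{7} \approx 0.14286$)
$y{\left(J \right)} = \frac{1}{7 J}$
$\left(132 + 59\right) y{\left(p{\left(-3,-5 \right)} \right)} = \left(132 + 59\right) \frac{1}{7 \left(3 - -3\right)} = 191 \frac{1}{7 \left(3 + 3\right)} = 191 \frac{1}{7 \cdot 6} = 191 \cdot \frac{1}{7} \cdot \frac{1}{6} = 191 \cdot \frac{1}{42} = \frac{191}{42}$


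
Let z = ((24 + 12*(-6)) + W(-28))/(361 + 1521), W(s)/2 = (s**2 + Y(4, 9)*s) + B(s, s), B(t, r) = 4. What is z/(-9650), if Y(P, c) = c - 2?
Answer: -284/4540325 ≈ -6.2551e-5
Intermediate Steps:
Y(P, c) = -2 + c
W(s) = 8 + 2*s**2 + 14*s (W(s) = 2*((s**2 + (-2 + 9)*s) + 4) = 2*((s**2 + 7*s) + 4) = 2*(4 + s**2 + 7*s) = 8 + 2*s**2 + 14*s)
z = 568/941 (z = ((24 + 12*(-6)) + (8 + 2*(-28)**2 + 14*(-28)))/(361 + 1521) = ((24 - 72) + (8 + 2*784 - 392))/1882 = (-48 + (8 + 1568 - 392))*(1/1882) = (-48 + 1184)*(1/1882) = 1136*(1/1882) = 568/941 ≈ 0.60361)
z/(-9650) = (568/941)/(-9650) = (568/941)*(-1/9650) = -284/4540325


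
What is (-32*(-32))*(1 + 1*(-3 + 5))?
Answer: 3072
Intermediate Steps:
(-32*(-32))*(1 + 1*(-3 + 5)) = 1024*(1 + 1*2) = 1024*(1 + 2) = 1024*3 = 3072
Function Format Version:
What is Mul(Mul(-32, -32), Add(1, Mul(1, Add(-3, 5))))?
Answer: 3072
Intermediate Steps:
Mul(Mul(-32, -32), Add(1, Mul(1, Add(-3, 5)))) = Mul(1024, Add(1, Mul(1, 2))) = Mul(1024, Add(1, 2)) = Mul(1024, 3) = 3072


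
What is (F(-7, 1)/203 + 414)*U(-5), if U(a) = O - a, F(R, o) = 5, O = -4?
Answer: 84047/203 ≈ 414.02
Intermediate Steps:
U(a) = -4 - a
(F(-7, 1)/203 + 414)*U(-5) = (5/203 + 414)*(-4 - 1*(-5)) = (5*(1/203) + 414)*(-4 + 5) = (5/203 + 414)*1 = (84047/203)*1 = 84047/203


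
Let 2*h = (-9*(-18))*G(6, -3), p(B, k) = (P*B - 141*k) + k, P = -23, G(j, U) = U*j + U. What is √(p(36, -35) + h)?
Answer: √2371 ≈ 48.693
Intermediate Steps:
G(j, U) = U + U*j
p(B, k) = -140*k - 23*B (p(B, k) = (-23*B - 141*k) + k = (-141*k - 23*B) + k = -140*k - 23*B)
h = -1701 (h = ((-9*(-18))*(-3*(1 + 6)))/2 = (162*(-3*7))/2 = (162*(-21))/2 = (½)*(-3402) = -1701)
√(p(36, -35) + h) = √((-140*(-35) - 23*36) - 1701) = √((4900 - 828) - 1701) = √(4072 - 1701) = √2371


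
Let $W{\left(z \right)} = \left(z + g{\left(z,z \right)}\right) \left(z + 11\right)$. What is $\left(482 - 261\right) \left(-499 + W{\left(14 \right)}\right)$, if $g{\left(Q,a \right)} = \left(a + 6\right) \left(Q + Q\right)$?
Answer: $3061071$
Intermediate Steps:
$g{\left(Q,a \right)} = 2 Q \left(6 + a\right)$ ($g{\left(Q,a \right)} = \left(6 + a\right) 2 Q = 2 Q \left(6 + a\right)$)
$W{\left(z \right)} = \left(11 + z\right) \left(z + 2 z \left(6 + z\right)\right)$ ($W{\left(z \right)} = \left(z + 2 z \left(6 + z\right)\right) \left(z + 11\right) = \left(z + 2 z \left(6 + z\right)\right) \left(11 + z\right) = \left(11 + z\right) \left(z + 2 z \left(6 + z\right)\right)$)
$\left(482 - 261\right) \left(-499 + W{\left(14 \right)}\right) = \left(482 - 261\right) \left(-499 + 14 \left(143 + 2 \cdot 14^{2} + 35 \cdot 14\right)\right) = 221 \left(-499 + 14 \left(143 + 2 \cdot 196 + 490\right)\right) = 221 \left(-499 + 14 \left(143 + 392 + 490\right)\right) = 221 \left(-499 + 14 \cdot 1025\right) = 221 \left(-499 + 14350\right) = 221 \cdot 13851 = 3061071$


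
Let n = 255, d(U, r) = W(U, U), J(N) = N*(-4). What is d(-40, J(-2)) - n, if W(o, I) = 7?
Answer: -248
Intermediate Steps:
J(N) = -4*N
d(U, r) = 7
d(-40, J(-2)) - n = 7 - 1*255 = 7 - 255 = -248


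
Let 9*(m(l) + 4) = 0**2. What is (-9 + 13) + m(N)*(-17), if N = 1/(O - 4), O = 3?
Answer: 72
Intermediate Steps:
N = -1 (N = 1/(3 - 4) = 1/(-1) = -1)
m(l) = -4 (m(l) = -4 + (1/9)*0**2 = -4 + (1/9)*0 = -4 + 0 = -4)
(-9 + 13) + m(N)*(-17) = (-9 + 13) - 4*(-17) = 4 + 68 = 72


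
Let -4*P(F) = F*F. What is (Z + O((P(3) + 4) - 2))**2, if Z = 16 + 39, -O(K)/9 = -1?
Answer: 4096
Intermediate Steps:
P(F) = -F**2/4 (P(F) = -F*F/4 = -F**2/4)
O(K) = 9 (O(K) = -9*(-1) = 9)
Z = 55
(Z + O((P(3) + 4) - 2))**2 = (55 + 9)**2 = 64**2 = 4096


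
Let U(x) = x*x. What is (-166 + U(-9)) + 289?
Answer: 204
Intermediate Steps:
U(x) = x²
(-166 + U(-9)) + 289 = (-166 + (-9)²) + 289 = (-166 + 81) + 289 = -85 + 289 = 204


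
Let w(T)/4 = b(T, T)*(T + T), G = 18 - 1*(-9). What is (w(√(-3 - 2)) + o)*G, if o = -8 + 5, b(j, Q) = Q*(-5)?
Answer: 5319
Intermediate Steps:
G = 27 (G = 18 + 9 = 27)
b(j, Q) = -5*Q
o = -3
w(T) = -40*T² (w(T) = 4*((-5*T)*(T + T)) = 4*((-5*T)*(2*T)) = 4*(-10*T²) = -40*T²)
(w(√(-3 - 2)) + o)*G = (-40*(√(-3 - 2))² - 3)*27 = (-40*(√(-5))² - 3)*27 = (-40*(I*√5)² - 3)*27 = (-40*(-5) - 3)*27 = (200 - 3)*27 = 197*27 = 5319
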